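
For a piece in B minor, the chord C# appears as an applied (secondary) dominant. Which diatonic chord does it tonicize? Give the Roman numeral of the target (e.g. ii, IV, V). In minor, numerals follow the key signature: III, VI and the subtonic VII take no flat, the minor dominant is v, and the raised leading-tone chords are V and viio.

V

The chord is a major triad on C#.
A dominant resolves down a perfect fifth: C# → F#. In B minor, F# is scale degree 5, i.e. V.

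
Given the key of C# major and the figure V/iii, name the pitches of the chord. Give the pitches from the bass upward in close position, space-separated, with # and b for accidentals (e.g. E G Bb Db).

B# D## F##

The slash means an applied dominant: we want the dominant of iii. In C# major, iii is E# minor, and its dominant is built on B#.
Building a major triad on B# gives B#-D##-F##.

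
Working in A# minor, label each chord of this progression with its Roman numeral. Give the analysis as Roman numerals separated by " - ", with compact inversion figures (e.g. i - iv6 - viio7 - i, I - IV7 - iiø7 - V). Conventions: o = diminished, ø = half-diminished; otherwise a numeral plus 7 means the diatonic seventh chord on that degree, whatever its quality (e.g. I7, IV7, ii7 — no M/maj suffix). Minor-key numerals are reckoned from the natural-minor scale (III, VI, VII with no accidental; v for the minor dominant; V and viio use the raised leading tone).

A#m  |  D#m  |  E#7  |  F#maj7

i - iv - V7 - VI7

A#m has root A#, degree 1 in A# minor, so i.
D#m has root D#, degree 4 in A# minor, so iv.
E#7: root E# is the dominant; dominant seventh chord there is V7.
F#maj7: root F# is the submediant; major seventh chord there is VI7.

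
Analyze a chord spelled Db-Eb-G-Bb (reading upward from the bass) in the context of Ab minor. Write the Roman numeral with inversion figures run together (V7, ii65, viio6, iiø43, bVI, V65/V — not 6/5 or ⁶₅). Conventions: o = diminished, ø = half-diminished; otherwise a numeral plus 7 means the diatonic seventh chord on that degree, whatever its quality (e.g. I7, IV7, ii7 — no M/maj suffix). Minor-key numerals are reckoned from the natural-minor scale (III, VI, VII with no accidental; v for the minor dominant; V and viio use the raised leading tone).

V42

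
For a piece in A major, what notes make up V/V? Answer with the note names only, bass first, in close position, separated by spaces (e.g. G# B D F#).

V/V is a secondary dominant — the dominant triad of V. V in A major is E, so the applied chord's root is B, a perfect fifth above.
Building a major triad on B gives B-D#-F#.

B D# F#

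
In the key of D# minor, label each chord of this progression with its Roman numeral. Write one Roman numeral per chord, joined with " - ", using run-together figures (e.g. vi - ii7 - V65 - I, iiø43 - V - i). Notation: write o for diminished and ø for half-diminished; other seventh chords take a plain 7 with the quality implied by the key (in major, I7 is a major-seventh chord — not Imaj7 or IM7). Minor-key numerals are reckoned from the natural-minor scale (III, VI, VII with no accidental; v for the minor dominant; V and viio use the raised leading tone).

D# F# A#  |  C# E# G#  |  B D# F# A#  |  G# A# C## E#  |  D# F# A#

i - VII - VI7 - V42 - i

D#-F#-A#: minor triad on D# = scale degree 1 → i.
C#-E#-G#: root C# is the subtonic; major triad there is VII.
B-D#-F#-A#: major seventh chord on B = scale degree 6 → VI7.
G#-A#-C##-E#: dominant seventh chord on A# = scale degree 5 → V42.
D#-F#-A#: minor triad on D# = scale degree 1 → i.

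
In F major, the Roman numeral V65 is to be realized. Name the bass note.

E

V in F major has root C; the chord is C-E-G-Bb.
The figure 65 means first inversion — the third is in the bass.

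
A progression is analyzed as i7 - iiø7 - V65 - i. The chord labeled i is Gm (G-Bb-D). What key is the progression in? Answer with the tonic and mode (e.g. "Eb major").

G minor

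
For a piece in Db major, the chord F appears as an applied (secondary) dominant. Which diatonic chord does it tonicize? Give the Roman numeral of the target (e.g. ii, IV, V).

vi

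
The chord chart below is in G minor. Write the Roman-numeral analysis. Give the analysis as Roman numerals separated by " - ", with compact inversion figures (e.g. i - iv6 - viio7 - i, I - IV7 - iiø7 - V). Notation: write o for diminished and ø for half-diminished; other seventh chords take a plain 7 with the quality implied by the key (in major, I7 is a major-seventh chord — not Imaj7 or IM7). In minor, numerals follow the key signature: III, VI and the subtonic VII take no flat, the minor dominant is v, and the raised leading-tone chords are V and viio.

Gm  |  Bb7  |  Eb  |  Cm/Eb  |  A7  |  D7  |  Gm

Gm: minor triad on G = scale degree 1 → i.
Bb7: chromatic; Bb is V of VI, so V7/VI.
Eb has root Eb, degree 6 in G minor, so VI.
Cm/Eb: root C is the subdominant; minor triad there is iv6.
A7: a dominant seventh chord on A, the applied dominant of V → V7/V.
D7: root D is the dominant; dominant seventh chord there is V7.
Gm: root G is the tonic; minor triad there is i.

i - V7/VI - VI - iv6 - V7/V - V7 - i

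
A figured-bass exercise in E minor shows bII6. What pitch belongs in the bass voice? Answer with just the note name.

A

bII in E minor has root F; the chord is F-A-C.
The figure 6 means first inversion — the third is in the bass.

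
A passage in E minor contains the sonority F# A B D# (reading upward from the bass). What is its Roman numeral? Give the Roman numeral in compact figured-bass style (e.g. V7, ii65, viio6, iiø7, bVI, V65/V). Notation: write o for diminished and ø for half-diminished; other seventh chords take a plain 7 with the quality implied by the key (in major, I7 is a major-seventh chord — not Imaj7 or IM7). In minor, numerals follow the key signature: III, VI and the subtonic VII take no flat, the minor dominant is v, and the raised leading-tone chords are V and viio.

Stacked in thirds the chord is B-D#-F#-A: a dominant seventh chord on B.
In E minor, B is the dominant; the diatonic dominant seventh chord there is V7.
With F# in the bass the chord is in second inversion, so the figured bass is 43.

V43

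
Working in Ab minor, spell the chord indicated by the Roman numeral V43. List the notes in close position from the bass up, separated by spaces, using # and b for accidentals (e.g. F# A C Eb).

Bb Db Eb G

In Ab minor, the dominant is Eb. The dominant is major (leading tone raised), so V is a dominant seventh chord.
Stacking thirds from Eb gives Eb-G-Bb-Db.
With the 43 figure the chord is in second inversion; from the bass Bb upward in close position it reads Bb-Db-Eb-G.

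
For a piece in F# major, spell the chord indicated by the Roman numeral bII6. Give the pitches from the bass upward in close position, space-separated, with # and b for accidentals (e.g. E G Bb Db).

B D G

Scale degree 2 in F# major is G#; lowering it a half step gives G. bII6 is the Neapolitan sixth — a major triad on the lowered second degree, here in its customary first inversion.
So the chord is G-B-D, a major triad.
The figured bass 6 indicates first inversion, placing the third (B) in the bass: B-D-G.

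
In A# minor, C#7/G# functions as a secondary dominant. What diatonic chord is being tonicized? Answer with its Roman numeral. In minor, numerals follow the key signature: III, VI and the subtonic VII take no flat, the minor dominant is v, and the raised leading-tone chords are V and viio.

VI

The chord is a dominant seventh chord on C#.
A dominant resolves down a perfect fifth: C# → F#. In A# minor, F# is scale degree 6, i.e. VI.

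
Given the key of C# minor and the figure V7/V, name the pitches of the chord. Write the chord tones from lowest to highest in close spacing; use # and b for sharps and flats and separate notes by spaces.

D# F## A# C#

The slash means an applied dominant: we want the dominant of V. In C# minor, V is G# major, and its dominant is built on D#.
Building a dominant seventh chord on D# gives D#-F##-A#-C#.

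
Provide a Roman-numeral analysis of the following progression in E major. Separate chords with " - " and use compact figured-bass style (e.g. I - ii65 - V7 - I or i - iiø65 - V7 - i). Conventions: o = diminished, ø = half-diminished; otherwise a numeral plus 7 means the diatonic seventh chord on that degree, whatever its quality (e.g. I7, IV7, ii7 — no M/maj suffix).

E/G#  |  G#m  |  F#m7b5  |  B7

I6 - iii - iiø7 - V7

E/G#: major triad on E = scale degree 1 → I6.
G#m: root G# is the mediant; minor triad there is iii.
F#m7b5: F# with this quality isn't in the key; it's iiø7, borrowed from the parallel minor.
B7 has root B, degree 5 in E major, so V7.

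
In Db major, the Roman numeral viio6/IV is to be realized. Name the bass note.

The applied chord viio6/IV is rooted on F: F-Ab-Cb.
The figure 6 means first inversion — the third is in the bass.

Ab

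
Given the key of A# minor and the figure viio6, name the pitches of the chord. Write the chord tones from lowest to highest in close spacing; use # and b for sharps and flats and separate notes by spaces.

B# D# G##

In A# minor, the leading-tone chord is built on the raised seventh degree, G##.
Stacking thirds from G## gives G##-B#-D#.
The figured bass 6 indicates first inversion, placing the third (B#) in the bass: B#-D#-G##.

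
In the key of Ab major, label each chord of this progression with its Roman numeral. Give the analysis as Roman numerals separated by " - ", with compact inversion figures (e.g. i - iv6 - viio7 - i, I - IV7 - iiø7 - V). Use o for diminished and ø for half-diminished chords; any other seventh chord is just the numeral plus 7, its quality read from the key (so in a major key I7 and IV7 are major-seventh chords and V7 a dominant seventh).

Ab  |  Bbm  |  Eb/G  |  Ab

I - ii - V6 - I

Ab has root Ab, degree 1 in Ab major, so I.
Bbm has root Bb, degree 2 in Ab major, so ii.
Eb/G: major triad on Eb = scale degree 5 → V6.
Ab has root Ab, degree 1 in Ab major, so I.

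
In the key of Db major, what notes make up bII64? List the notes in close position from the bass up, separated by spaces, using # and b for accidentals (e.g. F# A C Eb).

Bbb Ebb Gb

bII64 is the Neapolitan chord — a major triad on the lowered second degree. In Db major that root is Ebb.
So the chord is Ebb-Gb-Bbb.
With the 64 figure the chord is in second inversion; from the bass Bbb upward in close position it reads Bbb-Ebb-Gb.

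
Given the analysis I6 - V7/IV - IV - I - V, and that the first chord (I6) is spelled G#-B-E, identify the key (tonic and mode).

E major

The chord E/G# is a major triad rooted on E; its label is I6.
If E is scale degree 1 and the mode makes that degree carry a major triad, the tonic is E and the mode is major.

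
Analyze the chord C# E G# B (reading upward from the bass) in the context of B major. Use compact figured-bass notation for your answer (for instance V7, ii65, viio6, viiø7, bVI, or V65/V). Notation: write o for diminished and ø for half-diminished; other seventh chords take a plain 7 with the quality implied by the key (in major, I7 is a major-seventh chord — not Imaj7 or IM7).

ii7

Stacked in thirds the chord is C#-E-G#-B: a minor seventh chord on C#.
In B major, C# is the supertonic; the diatonic minor seventh chord there is ii7.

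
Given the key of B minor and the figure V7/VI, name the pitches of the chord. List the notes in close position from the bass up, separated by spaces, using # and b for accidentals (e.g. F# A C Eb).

D F# A C

The slash means an applied dominant: we want the dominant of VI. In B minor, VI is G major, and its dominant is built on D.
Building a dominant seventh chord on D gives D-F#-A-C.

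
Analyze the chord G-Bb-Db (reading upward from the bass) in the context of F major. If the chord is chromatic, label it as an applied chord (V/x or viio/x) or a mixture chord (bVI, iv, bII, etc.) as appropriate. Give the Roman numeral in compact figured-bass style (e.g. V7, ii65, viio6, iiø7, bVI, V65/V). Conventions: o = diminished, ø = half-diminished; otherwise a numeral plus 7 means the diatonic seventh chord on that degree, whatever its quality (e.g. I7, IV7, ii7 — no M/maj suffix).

iio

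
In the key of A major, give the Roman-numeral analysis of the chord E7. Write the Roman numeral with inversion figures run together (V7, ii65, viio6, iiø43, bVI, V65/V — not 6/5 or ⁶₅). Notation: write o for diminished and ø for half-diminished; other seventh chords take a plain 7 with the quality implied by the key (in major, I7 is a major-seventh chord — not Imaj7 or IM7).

The pitches E-G#-B-D form a dominant seventh chord rooted on E.
E is scale degree 5 in A major, and a dominant seventh chord on that degree is written V7.

V7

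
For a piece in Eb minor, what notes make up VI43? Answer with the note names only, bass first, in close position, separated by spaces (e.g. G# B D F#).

The numeral's case and figure indicate a major seventh chord. In Eb minor its root, the sixth degree, is Cb.
That chord is spelled Cb-Eb-Gb-Bb.
The figured bass 43 indicates second inversion, placing the fifth (Gb) in the bass: Gb-Bb-Cb-Eb.

Gb Bb Cb Eb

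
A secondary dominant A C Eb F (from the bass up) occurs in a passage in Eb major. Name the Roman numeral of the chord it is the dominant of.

The chord is a dominant seventh chord on F.
A dominant resolves down a perfect fifth: F → Bb. In Eb major, Bb is scale degree 5, i.e. V.

V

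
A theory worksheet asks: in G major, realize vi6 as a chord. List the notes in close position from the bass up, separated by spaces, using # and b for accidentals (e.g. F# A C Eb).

G B E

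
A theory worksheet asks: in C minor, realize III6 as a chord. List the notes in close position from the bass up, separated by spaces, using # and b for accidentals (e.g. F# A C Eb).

The numeral's case and figure indicate a major triad. In C minor its root, the mediant, is Eb.
Stacking thirds from Eb gives Eb-G-Bb.
The figured bass 6 indicates first inversion, placing the third (G) in the bass: G-Bb-Eb.

G Bb Eb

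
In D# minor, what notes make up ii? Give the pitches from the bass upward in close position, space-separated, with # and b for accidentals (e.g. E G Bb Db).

Scale degree 2 in D# minor is E#; here the chord built on it is altered to a minor triad. ii is the minor supertonic, borrowed from the parallel major (the Dorian ii).
So the chord is E#-G#-B#.

E# G# B#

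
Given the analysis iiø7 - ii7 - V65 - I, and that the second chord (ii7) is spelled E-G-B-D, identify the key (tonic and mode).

D major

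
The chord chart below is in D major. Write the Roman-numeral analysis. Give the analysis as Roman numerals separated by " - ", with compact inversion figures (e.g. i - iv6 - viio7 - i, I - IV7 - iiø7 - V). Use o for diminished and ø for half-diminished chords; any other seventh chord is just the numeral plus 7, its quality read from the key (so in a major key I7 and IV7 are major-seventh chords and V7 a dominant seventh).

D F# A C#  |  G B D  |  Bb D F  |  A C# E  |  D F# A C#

D-F#-A-C#: major seventh chord on D = scale degree 1 → I7.
G-B-D: major triad on G = scale degree 4 → IV.
Bb-D-F: major triad on Bb — chromatic; bVI (borrowed from the parallel minor).
A-C#-E: major triad on A = scale degree 5 → V.
D-F#-A-C#: root D is the tonic; major seventh chord there is I7.

I7 - IV - bVI - V - I7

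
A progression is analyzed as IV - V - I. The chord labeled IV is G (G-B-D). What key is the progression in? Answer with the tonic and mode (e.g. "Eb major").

The anchor chord is a major triad on G, labeled IV.
IV on G implies G is the subdominant; that puts the tonic at D, and the uppercase numeral fits major mode.

D major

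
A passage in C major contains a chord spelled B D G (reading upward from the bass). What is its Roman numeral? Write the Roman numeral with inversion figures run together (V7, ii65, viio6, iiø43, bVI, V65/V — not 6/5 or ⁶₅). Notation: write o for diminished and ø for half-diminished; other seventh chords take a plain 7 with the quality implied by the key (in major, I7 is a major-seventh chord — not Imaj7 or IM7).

V6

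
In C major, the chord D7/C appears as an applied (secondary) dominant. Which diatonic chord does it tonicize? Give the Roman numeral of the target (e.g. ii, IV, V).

The chord is a dominant seventh chord on D.
A dominant resolves down a perfect fifth: D → G. In C major, G is scale degree 5, i.e. V.

V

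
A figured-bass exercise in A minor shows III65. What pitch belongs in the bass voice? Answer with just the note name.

III in A minor has root C; the chord is C-E-G-B.
The figure 65 means first inversion — the third is in the bass.

E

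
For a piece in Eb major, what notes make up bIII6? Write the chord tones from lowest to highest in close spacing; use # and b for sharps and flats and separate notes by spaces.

bIII6 is a major triad on the lowered third degree, borrowed from the parallel minor. In Eb major that root is Gb.
So the chord is Gb-Bb-Db, a major triad.
With the 6 figure the chord is in first inversion; from the bass Bb upward in close position it reads Bb-Db-Gb.

Bb Db Gb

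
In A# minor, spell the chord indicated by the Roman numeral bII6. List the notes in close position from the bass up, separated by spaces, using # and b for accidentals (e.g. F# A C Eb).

D# F# B

Scale degree 2 in A# minor is B#; lowering it a half step gives B. bII6 is the Neapolitan sixth — a major triad on the lowered second degree, here in its customary first inversion.
So the chord is B-D#-F#.
With the 6 figure the chord is in first inversion; from the bass D# upward in close position it reads D#-F#-B.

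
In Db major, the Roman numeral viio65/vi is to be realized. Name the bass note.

The applied chord viio65/vi is rooted on A: A-C-Eb-Gb.
The figure 65 means first inversion — the third is in the bass.

C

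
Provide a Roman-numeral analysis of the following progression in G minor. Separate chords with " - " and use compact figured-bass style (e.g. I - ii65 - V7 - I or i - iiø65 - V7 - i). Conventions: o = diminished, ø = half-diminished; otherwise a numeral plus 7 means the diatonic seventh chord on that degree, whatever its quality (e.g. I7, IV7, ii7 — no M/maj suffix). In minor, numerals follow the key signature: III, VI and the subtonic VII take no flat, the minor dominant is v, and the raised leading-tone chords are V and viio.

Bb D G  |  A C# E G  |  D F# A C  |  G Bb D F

Bb-D-G has root G, degree 1 in G minor, so i6.
A-C#-E-G is the secondary dominant of V (dominant seventh chord on A): V7/V.
D-F#-A-C has root D, degree 5 in G minor, so V7.
G-Bb-D-F has root G, degree 1 in G minor, so i7.

i6 - V7/V - V7 - i7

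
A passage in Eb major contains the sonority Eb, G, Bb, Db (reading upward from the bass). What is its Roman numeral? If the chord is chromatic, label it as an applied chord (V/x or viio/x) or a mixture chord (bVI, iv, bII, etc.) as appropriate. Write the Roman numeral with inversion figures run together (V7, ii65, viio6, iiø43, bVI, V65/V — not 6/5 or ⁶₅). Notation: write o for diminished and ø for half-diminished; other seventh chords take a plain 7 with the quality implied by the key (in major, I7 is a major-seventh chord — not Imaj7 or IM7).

V7/IV

The pitches Eb-G-Bb-Db form a dominant seventh chord rooted on Eb.
Eb is not a diatonic chord root with this quality in Eb major, but it lies a perfect fifth above Ab (IV), so the chord functions as an applied dominant of IV.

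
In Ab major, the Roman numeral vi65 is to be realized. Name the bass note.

vi in Ab major has root F; the chord is F-Ab-C-Eb.
The figure 65 means first inversion — the third is in the bass.

Ab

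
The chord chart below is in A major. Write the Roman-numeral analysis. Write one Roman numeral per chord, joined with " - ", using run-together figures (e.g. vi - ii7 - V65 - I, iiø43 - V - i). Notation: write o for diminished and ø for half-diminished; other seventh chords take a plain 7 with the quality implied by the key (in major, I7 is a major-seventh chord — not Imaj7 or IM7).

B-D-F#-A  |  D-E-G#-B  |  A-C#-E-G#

B-D-F#-A: minor seventh chord on B = scale degree 2 → ii7.
D-E-G#-B has root E, degree 5 in A major, so V42.
A-C#-E-G#: major seventh chord on A = scale degree 1 → I7.

ii7 - V42 - I7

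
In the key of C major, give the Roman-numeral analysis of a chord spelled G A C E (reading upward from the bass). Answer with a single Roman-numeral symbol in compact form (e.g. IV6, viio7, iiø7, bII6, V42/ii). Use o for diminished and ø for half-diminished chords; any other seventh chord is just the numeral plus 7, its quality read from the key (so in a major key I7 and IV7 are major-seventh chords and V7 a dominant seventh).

The pitches A-C-E-G form a minor seventh chord rooted on A.
In C major, A is the submediant; the diatonic minor seventh chord there is vi7.
With G in the bass the chord is in third inversion, so the figured bass is 42.

vi42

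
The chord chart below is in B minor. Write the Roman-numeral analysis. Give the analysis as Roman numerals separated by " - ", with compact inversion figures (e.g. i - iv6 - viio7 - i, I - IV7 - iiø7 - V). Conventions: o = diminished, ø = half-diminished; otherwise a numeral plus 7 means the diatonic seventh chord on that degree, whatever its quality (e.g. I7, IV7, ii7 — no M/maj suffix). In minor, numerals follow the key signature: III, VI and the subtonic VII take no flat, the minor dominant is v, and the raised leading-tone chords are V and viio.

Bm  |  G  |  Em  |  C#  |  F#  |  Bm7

Bm has root B, degree 1 in B minor, so i.
G: root G is the submediant; major triad there is VI.
Em: minor triad on E = scale degree 4 → iv.
C# is the secondary dominant of V (major triad on C#): V/V.
F# has root F#, degree 5 in B minor, so V.
Bm7: root B is the tonic; minor seventh chord there is i7.

i - VI - iv - V/V - V - i7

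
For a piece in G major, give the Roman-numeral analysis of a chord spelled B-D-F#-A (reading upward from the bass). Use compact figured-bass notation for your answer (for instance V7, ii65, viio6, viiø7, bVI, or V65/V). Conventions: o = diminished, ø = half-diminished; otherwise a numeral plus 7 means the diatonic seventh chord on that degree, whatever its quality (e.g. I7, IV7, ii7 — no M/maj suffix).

iii7

Stacked in thirds the chord is B-D-F#-A: a minor seventh chord on B.
In G major, B is the mediant; the diatonic minor seventh chord there is iii7.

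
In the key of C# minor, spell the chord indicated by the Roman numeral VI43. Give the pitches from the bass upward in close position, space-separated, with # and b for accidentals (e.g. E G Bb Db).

In C# minor, scale degree 6 is A, and the diatonic chord built there is a major seventh chord.
That chord is spelled A-C#-E-G#.
With the 43 figure the chord is in second inversion; from the bass E upward in close position it reads E-G#-A-C#.

E G# A C#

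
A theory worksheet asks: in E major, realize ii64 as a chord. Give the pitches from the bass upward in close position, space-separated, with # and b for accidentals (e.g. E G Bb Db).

C# F# A

In E major, scale degree 2 is F#, and the diatonic chord built there is a minor triad.
That chord is spelled F#-A-C#.
With the 64 figure the chord is in second inversion; from the bass C# upward in close position it reads C#-F#-A.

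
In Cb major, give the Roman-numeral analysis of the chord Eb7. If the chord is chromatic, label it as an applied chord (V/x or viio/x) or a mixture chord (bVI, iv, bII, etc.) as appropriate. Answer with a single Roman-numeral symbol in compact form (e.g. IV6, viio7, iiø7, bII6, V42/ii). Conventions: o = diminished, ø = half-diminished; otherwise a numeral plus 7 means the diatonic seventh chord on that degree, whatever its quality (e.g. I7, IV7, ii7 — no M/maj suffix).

V7/vi

The pitches Eb-G-Bb-Db form a dominant seventh chord rooted on Eb.
Eb is not a diatonic chord root with this quality in Cb major, but it lies a perfect fifth above Ab (vi), so the chord functions as an applied dominant of vi.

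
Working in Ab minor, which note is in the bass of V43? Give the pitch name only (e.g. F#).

V in Ab minor has root Eb; the chord is Eb-G-Bb-Db.
The figure 43 means second inversion — the fifth is in the bass.

Bb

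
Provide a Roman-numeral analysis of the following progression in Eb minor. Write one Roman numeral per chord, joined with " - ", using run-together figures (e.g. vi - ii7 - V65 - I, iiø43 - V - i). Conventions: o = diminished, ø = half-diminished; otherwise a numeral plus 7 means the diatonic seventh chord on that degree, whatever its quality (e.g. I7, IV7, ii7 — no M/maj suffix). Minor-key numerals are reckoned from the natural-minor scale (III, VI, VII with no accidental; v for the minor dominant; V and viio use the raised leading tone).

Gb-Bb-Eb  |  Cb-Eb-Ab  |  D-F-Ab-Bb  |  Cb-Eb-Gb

i6 - iv6 - V65 - VI

Gb-Bb-Eb: minor triad on Eb = scale degree 1 → i6.
Cb-Eb-Ab: root Ab is the subdominant; minor triad there is iv6.
D-F-Ab-Bb: root Bb is the dominant; dominant seventh chord there is V65.
Cb-Eb-Gb: root Cb is the submediant; major triad there is VI.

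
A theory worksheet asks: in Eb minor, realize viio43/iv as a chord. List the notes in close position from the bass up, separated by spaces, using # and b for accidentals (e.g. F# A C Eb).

The slash marks an applied leading-tone chord: viio of iv. In Eb minor, iv is Ab, so the leading tone to it is G, a half step below.
Building a fully diminished seventh chord on G gives G-Bb-Db-Fb.
With the 43 figure the chord is in second inversion; from the bass Db upward in close position it reads Db-Fb-G-Bb.

Db Fb G Bb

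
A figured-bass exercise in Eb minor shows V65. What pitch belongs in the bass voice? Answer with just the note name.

D

V in Eb minor has root Bb; the chord is Bb-D-F-Ab.
The figure 65 means first inversion — the third is in the bass.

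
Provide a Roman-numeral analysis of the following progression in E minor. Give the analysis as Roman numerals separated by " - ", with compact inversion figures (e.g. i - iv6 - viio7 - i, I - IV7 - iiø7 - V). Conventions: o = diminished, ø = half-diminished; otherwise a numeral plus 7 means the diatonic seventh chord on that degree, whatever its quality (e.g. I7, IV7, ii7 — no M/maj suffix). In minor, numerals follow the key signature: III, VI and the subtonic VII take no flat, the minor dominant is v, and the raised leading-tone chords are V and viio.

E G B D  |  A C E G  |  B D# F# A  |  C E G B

i7 - iv7 - V7 - VI7

E-G-B-D: minor seventh chord on E = scale degree 1 → i7.
A-C-E-G has root A, degree 4 in E minor, so iv7.
B-D#-F#-A: root B is the dominant; dominant seventh chord there is V7.
C-E-G-B: major seventh chord on C = scale degree 6 → VI7.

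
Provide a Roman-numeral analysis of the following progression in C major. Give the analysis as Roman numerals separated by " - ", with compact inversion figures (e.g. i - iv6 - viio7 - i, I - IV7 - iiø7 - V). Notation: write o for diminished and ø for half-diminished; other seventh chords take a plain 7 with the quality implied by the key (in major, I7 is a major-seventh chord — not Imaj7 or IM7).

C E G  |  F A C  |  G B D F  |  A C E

C-E-G has root C, degree 1 in C major, so I.
F-A-C: root F is the subdominant; major triad there is IV.
G-B-D-F has root G, degree 5 in C major, so V7.
A-C-E: minor triad on A = scale degree 6 → vi.

I - IV - V7 - vi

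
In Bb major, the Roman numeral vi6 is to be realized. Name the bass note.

Bb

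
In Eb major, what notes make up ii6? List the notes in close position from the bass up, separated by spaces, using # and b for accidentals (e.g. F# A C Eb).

The numeral's case and figure indicate a minor triad. In Eb major its root, the supertonic, is F.
Stacking thirds from F gives F-Ab-C.
The figured bass 6 indicates first inversion, placing the third (Ab) in the bass: Ab-C-F.

Ab C F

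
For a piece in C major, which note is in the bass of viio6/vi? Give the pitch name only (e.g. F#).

The applied chord viio6/vi is rooted on G#: G#-B-D.
The figure 6 means first inversion — the third is in the bass.

B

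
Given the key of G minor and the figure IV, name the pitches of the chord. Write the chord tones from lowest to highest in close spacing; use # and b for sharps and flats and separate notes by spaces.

IV is the major subdominant, borrowed from the parallel major. In G minor that root is C.
So the chord is C-E-G.

C E G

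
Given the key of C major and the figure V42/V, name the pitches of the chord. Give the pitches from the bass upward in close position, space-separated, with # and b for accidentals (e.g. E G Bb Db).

C D F# A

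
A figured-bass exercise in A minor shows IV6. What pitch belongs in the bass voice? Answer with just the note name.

F#

IV in A minor has root D; the chord is D-F#-A.
The figure 6 means first inversion — the third is in the bass.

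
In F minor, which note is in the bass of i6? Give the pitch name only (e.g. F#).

Ab

i in F minor has root F; the chord is F-Ab-C.
The figure 6 means first inversion — the third is in the bass.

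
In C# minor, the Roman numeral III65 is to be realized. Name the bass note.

III in C# minor has root E; the chord is E-G#-B-D#.
The figure 65 means first inversion — the third is in the bass.

G#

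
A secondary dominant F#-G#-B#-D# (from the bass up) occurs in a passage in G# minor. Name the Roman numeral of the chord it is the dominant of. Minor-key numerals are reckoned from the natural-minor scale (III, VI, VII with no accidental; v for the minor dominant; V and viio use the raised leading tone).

iv

The chord is a dominant seventh chord on G#.
A dominant resolves down a perfect fifth: G# → C#. In G# minor, C# is scale degree 4, i.e. iv.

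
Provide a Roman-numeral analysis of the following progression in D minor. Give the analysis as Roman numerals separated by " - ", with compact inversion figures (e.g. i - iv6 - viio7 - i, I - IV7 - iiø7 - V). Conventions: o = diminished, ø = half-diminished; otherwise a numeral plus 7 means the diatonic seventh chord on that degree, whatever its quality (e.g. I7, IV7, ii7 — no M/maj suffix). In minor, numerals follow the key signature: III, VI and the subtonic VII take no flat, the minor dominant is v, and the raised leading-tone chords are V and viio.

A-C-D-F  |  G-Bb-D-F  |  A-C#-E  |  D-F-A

i43 - iv7 - V - i

A-C-D-F: minor seventh chord on D = scale degree 1 → i43.
G-Bb-D-F has root G, degree 4 in D minor, so iv7.
A-C#-E: root A is the dominant; major triad there is V.
D-F-A: root D is the tonic; minor triad there is i.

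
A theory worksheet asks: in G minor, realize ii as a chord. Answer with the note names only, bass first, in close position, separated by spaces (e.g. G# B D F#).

Scale degree 2 in G minor is A; here the chord built on it is altered to a minor triad. ii is the minor supertonic, borrowed from the parallel major (the Dorian ii).
So the chord is A-C-E, a minor triad.

A C E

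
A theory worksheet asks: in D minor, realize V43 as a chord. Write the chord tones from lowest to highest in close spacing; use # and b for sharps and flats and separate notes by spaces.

In D minor, the dominant is A. The dominant is major (leading tone raised), so V is a dominant seventh chord.
That chord is spelled A-C#-E-G.
The figured bass 43 indicates second inversion, placing the fifth (E) in the bass: E-G-A-C#.

E G A C#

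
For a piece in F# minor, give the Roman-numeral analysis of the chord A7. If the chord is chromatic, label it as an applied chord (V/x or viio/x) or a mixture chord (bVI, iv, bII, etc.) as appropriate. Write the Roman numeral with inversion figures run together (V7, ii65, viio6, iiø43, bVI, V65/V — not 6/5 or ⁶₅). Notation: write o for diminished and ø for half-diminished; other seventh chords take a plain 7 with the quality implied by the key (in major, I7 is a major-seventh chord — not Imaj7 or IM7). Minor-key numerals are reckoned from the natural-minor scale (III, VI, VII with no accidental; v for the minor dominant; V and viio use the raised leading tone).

The pitches A-C#-E-G form a dominant seventh chord rooted on A.
A is not a diatonic chord root with this quality in F# minor, but it lies a perfect fifth above D (VI), so the chord functions as an applied dominant of VI.

V7/VI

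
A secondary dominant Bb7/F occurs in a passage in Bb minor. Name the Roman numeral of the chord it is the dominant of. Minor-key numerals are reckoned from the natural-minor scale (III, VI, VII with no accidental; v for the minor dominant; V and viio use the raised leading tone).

iv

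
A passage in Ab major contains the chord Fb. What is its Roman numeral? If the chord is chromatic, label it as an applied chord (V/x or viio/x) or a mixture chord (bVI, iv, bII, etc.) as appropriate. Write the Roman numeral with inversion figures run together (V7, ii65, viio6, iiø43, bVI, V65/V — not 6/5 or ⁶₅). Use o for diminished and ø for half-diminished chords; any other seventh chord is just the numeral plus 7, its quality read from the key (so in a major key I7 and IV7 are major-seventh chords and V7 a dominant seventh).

The pitches Fb-Ab-Cb form a major triad rooted on Fb.
Fb is the lowered sixth degree of Ab major (diatonic 6 would be F). This is a major triad on the lowered sixth degree, borrowed from the parallel minor.

bVI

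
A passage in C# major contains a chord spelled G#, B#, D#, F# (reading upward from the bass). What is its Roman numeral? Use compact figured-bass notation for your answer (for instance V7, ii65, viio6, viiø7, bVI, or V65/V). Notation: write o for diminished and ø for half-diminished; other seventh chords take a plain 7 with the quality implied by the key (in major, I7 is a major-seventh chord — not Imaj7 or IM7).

V7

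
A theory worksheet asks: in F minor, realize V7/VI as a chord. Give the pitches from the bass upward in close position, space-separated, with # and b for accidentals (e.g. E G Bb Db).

V7/VI is a secondary dominant — the dominant seventh of VI. VI in F minor is Db, so the applied chord's root is Ab, a perfect fifth above.
Building a dominant seventh chord on Ab gives Ab-C-Eb-Gb.

Ab C Eb Gb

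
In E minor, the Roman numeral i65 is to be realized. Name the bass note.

G

i in E minor has root E; the chord is E-G-B-D.
The figure 65 means first inversion — the third is in the bass.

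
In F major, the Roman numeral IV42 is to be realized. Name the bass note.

A

IV in F major has root Bb; the chord is Bb-D-F-A.
The figure 42 means third inversion — the seventh is in the bass.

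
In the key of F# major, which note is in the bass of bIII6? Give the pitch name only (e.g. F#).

C#

bIII in F# major has root A; the chord is A-C#-E.
The figure 6 means first inversion — the third is in the bass.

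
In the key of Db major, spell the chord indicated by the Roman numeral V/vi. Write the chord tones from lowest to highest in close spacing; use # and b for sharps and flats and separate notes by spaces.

F A C

V/vi is a secondary dominant — the dominant triad of vi. vi in Db major is Bb, so the applied chord's root is F, a perfect fifth above.
Building a major triad on F gives F-A-C.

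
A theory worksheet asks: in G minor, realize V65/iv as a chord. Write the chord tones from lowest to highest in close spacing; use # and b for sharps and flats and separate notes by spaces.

B D F G

V65/iv is a secondary dominant — the dominant seventh of iv. iv in G minor is C, so the applied chord's root is G, a perfect fifth above.
Building a dominant seventh chord on G gives G-B-D-F.
With the 65 figure the chord is in first inversion; from the bass B upward in close position it reads B-D-F-G.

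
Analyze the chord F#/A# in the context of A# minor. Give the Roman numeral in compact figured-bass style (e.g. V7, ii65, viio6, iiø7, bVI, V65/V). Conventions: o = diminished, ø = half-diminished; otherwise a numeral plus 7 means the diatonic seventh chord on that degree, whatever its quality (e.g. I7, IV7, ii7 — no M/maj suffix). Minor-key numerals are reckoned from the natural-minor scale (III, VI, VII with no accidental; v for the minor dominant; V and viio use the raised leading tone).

The pitches F#-A#-C# form a major triad rooted on F#.
F# is scale degree 6 in A# minor, and a major triad on that degree is written VI.
With A# in the bass the chord is in first inversion, so the figured bass is 6.

VI6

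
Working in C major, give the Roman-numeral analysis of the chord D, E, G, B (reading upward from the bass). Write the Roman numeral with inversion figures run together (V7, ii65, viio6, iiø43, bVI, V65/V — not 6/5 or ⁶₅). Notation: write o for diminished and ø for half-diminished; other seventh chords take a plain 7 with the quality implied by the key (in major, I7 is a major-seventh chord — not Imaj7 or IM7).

The pitches E-G-B-D form a minor seventh chord rooted on E.
In C major, E is the mediant; the diatonic minor seventh chord there is iii7.
With D in the bass the chord is in third inversion, so the figured bass is 42.

iii42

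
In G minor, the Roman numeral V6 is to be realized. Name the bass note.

V in G minor has root D; the chord is D-F#-A.
The figure 6 means first inversion — the third is in the bass.

F#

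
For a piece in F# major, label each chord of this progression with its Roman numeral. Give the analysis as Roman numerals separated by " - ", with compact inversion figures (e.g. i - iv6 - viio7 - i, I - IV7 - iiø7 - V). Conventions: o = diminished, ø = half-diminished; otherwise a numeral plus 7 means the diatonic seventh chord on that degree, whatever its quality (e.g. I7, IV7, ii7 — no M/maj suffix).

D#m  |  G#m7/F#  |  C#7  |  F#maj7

D#m has root D#, degree 6 in F# major, so vi.
G#m7/F#: minor seventh chord on G# = scale degree 2 → ii42.
C#7: root C# is the dominant; dominant seventh chord there is V7.
F#maj7: root F# is the tonic; major seventh chord there is I7.

vi - ii42 - V7 - I7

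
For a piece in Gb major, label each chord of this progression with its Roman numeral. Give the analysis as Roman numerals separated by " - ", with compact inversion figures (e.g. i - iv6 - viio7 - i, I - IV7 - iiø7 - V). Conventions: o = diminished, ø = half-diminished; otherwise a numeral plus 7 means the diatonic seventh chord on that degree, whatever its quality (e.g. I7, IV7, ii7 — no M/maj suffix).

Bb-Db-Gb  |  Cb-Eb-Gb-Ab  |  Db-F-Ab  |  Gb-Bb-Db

Bb-Db-Gb has root Gb, degree 1 in Gb major, so I6.
Cb-Eb-Gb-Ab has root Ab, degree 2 in Gb major, so ii65.
Db-F-Ab: major triad on Db = scale degree 5 → V.
Gb-Bb-Db: major triad on Gb = scale degree 1 → I.

I6 - ii65 - V - I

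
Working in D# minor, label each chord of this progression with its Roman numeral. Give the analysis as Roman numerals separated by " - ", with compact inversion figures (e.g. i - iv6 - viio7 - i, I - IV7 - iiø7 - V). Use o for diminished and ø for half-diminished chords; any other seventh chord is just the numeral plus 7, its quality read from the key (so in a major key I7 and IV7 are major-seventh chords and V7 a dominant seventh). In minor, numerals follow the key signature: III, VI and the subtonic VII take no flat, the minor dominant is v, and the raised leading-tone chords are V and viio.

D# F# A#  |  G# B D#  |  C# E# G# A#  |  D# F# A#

i - iv - v65 - i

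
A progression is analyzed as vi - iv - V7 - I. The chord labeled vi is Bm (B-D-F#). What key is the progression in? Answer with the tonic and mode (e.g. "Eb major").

D major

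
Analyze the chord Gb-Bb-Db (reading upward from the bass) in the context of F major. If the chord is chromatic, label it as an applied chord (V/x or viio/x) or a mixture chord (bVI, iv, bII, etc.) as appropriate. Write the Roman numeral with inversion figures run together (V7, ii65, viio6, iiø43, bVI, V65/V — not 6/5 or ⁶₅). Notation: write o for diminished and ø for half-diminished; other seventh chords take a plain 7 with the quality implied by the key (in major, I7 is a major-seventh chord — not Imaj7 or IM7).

The pitches Gb-Bb-Db form a major triad rooted on Gb.
Gb is the lowered second degree of F major (diatonic 2 would be G). This is the Neapolitan chord — a major triad on the lowered second degree.

bII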